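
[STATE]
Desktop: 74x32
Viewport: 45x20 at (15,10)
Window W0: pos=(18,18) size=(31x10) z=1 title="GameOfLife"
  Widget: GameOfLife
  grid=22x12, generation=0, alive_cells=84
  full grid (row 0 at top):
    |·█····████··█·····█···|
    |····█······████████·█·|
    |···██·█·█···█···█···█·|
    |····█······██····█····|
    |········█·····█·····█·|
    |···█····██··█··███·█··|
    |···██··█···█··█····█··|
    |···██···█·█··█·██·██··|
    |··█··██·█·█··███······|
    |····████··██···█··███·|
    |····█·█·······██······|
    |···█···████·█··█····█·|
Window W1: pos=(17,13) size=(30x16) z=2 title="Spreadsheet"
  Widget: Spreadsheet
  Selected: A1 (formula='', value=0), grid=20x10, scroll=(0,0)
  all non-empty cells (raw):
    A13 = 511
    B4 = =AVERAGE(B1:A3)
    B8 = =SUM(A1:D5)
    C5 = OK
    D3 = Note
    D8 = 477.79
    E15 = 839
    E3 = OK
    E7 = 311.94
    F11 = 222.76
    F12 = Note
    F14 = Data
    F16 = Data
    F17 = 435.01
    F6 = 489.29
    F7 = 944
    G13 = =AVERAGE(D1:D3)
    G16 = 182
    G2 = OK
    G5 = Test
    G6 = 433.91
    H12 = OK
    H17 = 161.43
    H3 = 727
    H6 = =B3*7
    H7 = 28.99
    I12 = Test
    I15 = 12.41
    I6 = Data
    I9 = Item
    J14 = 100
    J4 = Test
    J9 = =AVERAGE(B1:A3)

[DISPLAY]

                                             
                                             
                                             
  ┏━━━━━━━━━━━━━━━━━━━━━━━━━━━━┓             
  ┃ Spreadsheet                ┃             
  ┠────────────────────────────┨             
  ┃A1:                         ┃             
  ┃       A       B       C    ┃             
  ┃----------------------------┃━┓           
  ┃  1      [0]       0       0┃ ┃           
  ┃  2        0       0       0┃─┨           
  ┃  3        0       0       0┃ ┃           
  ┃  4        0       0       0┃ ┃           
  ┃  5        0       0OK      ┃ ┃           
  ┃  6        0       0       0┃ ┃           
  ┃  7        0       0       0┃ ┃           
  ┃  8        0       0       0┃ ┃           
  ┃  9        0       0       0┃━┛           
  ┗━━━━━━━━━━━━━━━━━━━━━━━━━━━━┛             
                                             


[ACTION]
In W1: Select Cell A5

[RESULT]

                                             
                                             
                                             
  ┏━━━━━━━━━━━━━━━━━━━━━━━━━━━━┓             
  ┃ Spreadsheet                ┃             
  ┠────────────────────────────┨             
  ┃A5:                         ┃             
  ┃       A       B       C    ┃             
  ┃----------------------------┃━┓           
  ┃  1        0       0       0┃ ┃           
  ┃  2        0       0       0┃─┨           
  ┃  3        0       0       0┃ ┃           
  ┃  4        0       0       0┃ ┃           
  ┃  5      [0]       0OK      ┃ ┃           
  ┃  6        0       0       0┃ ┃           
  ┃  7        0       0       0┃ ┃           
  ┃  8        0       0       0┃ ┃           
  ┃  9        0       0       0┃━┛           
  ┗━━━━━━━━━━━━━━━━━━━━━━━━━━━━┛             
                                             


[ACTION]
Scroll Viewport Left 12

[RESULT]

                                             
                                             
                                             
              ┏━━━━━━━━━━━━━━━━━━━━━━━━━━━━┓ 
              ┃ Spreadsheet                ┃ 
              ┠────────────────────────────┨ 
              ┃A5:                         ┃ 
              ┃       A       B       C    ┃ 
              ┃----------------------------┃━
              ┃  1        0       0       0┃ 
              ┃  2        0       0       0┃─
              ┃  3        0       0       0┃ 
              ┃  4        0       0       0┃ 
              ┃  5      [0]       0OK      ┃ 
              ┃  6        0       0       0┃ 
              ┃  7        0       0       0┃ 
              ┃  8        0       0       0┃ 
              ┃  9        0       0       0┃━
              ┗━━━━━━━━━━━━━━━━━━━━━━━━━━━━┛ 
                                             


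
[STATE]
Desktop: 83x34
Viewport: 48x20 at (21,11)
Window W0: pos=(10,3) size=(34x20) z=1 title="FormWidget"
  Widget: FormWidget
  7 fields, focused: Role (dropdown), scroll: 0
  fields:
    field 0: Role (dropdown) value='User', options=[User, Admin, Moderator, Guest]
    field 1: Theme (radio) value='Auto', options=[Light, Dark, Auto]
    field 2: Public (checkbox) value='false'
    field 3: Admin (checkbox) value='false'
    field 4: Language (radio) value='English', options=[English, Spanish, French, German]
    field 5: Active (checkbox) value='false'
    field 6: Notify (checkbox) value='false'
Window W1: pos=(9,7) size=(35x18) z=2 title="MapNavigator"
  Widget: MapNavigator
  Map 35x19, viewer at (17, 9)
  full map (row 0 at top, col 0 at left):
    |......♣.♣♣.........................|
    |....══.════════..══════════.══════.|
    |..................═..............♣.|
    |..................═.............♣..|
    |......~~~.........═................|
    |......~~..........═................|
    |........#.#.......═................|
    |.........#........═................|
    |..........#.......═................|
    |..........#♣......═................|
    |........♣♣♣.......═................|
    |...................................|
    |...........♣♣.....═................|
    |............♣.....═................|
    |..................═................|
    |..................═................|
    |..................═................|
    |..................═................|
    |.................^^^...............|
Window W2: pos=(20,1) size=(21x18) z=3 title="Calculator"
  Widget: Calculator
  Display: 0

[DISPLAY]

├───┼───┼───┼───┤  ┃♣.┃                         
│ 0 │ . │ = │ + │  ┃..┃                         
├───┼───┼───┼───┤  ┃..┃                         
│ C │ MC│ MR│ M+│  ┃..┃                         
└───┴───┴───┴───┘  ┃..┃                         
                   ┃..┃                         
                   ┃..┃                         
━━━━━━━━━━━━━━━━━━━┛..┃                         
......................┃                         
♣.....═...............┃                         
♣.....═...............┃                         
......═...............┃                         
......═...............┃                         
━━━━━━━━━━━━━━━━━━━━━━┛                         
                                                
                                                
                                                
                                                
                                                
                                                


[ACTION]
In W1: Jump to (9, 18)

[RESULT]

├───┼───┼───┼───┤  ┃..┃                         
│ 0 │ . │ = │ + │  ┃..┃                         
├───┼───┼───┼───┤  ┃..┃                         
│ C │ MC│ MR│ M+│  ┃..┃                         
└───┴───┴───┴───┘  ┃..┃                         
                   ┃..┃                         
                   ┃..┃                         
━━━━━━━━━━━━━━━━━━━┛  ┃                         
                      ┃                         
                      ┃                         
                      ┃                         
                      ┃                         
                      ┃                         
━━━━━━━━━━━━━━━━━━━━━━┛                         
                                                
                                                
                                                
                                                
                                                
                                                


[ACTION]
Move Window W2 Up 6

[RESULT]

│ 0 │ . │ = │ + │  ┃..┃                         
├───┼───┼───┼───┤  ┃..┃                         
│ C │ MC│ MR│ M+│  ┃..┃                         
└───┴───┴───┴───┘  ┃..┃                         
                   ┃..┃                         
                   ┃..┃                         
━━━━━━━━━━━━━━━━━━━┛..┃                         
                      ┃                         
                      ┃                         
                      ┃                         
                      ┃                         
                      ┃                         
                      ┃                         
━━━━━━━━━━━━━━━━━━━━━━┛                         
                                                
                                                
                                                
                                                
                                                
                                                


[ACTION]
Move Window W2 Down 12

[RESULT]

.......♣♣.....═.......┃                         
━━━━━━━━━━━━━━━━━━━┓..┃                         
 Calculator        ┃..┃                         
───────────────────┨..┃                         
                  0┃..┃                         
┌───┬───┬───┬───┐  ┃..┃                         
│ 7 │ 8 │ 9 │ ÷ │  ┃..┃                         
├───┼───┼───┼───┤  ┃  ┃                         
│ 4 │ 5 │ 6 │ × │  ┃  ┃                         
├───┼───┼───┼───┤  ┃  ┃                         
│ 1 │ 2 │ 3 │ - │  ┃  ┃                         
├───┼───┼───┼───┤  ┃  ┃                         
│ 0 │ . │ = │ + │  ┃  ┃                         
├───┼───┼───┼───┤  ┃━━┛                         
│ C │ MC│ MR│ M+│  ┃                            
└───┴───┴───┴───┘  ┃                            
                   ┃                            
                   ┃                            
━━━━━━━━━━━━━━━━━━━┛                            
                                                


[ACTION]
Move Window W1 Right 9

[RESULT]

     ...........♣♣.....═.......┃                
━━━━━━━━━━━━━━━━━━━┓...═.......┃                
 Calculator        ┃...═.......┃                
───────────────────┨...═.......┃                
                  0┃...═.......┃                
┌───┬───┬───┬───┐  ┃...═.......┃                
│ 7 │ 8 │ 9 │ ÷ │  ┃..^^^......┃                
├───┼───┼───┼───┤  ┃           ┃                
│ 4 │ 5 │ 6 │ × │  ┃           ┃                
├───┼───┼───┼───┤  ┃           ┃                
│ 1 │ 2 │ 3 │ - │  ┃           ┃                
├───┼───┼───┼───┤  ┃           ┃                
│ 0 │ . │ = │ + │  ┃           ┃                
├───┼───┼───┼───┤  ┃━━━━━━━━━━━┛                
│ C │ MC│ MR│ M+│  ┃                            
└───┴───┴───┴───┘  ┃                            
                   ┃                            
                   ┃                            
━━━━━━━━━━━━━━━━━━━┛                            
                                                


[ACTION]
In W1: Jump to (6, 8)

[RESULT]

        ..................═....┃                
━━━━━━━━━━━━━━━━━━━┓......═....┃                
 Calculator        ┃......═....┃                
───────────────────┨......═....┃                
                  0┃......═....┃                
┌───┬───┬───┬───┐  ┃......═....┃                
│ 7 │ 8 │ 9 │ ÷ │  ┃......═....┃                
├───┼───┼───┼───┤  ┃......═....┃                
│ 4 │ 5 │ 6 │ × │  ┃......═....┃                
├───┼───┼───┼───┤  ┃...........┃                
│ 1 │ 2 │ 3 │ - │  ┃♣.....═....┃                
├───┼───┼───┼───┤  ┃♣.....═....┃                
│ 0 │ . │ = │ + │  ┃......═....┃                
├───┼───┼───┼───┤  ┃━━━━━━━━━━━┛                
│ C │ MC│ MR│ M+│  ┃                            
└───┴───┴───┴───┘  ┃                            
                   ┃                            
                   ┃                            
━━━━━━━━━━━━━━━━━━━┛                            
                                                


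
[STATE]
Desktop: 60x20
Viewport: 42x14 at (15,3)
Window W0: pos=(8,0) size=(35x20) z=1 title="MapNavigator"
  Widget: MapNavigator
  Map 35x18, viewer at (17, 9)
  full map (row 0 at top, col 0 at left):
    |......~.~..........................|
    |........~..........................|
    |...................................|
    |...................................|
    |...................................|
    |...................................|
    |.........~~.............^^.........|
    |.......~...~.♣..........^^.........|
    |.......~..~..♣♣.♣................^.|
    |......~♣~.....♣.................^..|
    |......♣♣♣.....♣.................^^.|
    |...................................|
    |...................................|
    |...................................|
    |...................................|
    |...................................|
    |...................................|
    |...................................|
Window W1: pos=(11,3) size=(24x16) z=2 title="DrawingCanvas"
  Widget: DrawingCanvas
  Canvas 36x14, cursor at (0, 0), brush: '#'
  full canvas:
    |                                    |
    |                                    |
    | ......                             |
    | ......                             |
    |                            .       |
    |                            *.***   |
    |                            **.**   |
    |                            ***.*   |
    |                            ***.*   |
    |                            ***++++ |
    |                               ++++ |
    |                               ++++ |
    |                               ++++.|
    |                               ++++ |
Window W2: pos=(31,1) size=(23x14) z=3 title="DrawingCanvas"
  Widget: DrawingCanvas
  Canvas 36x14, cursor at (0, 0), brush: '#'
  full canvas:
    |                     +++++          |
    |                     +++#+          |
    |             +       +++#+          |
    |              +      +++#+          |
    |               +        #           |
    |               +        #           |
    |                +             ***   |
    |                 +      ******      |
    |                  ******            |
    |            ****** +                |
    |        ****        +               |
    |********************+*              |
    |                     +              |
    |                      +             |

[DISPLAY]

━━━━━━━━━━━━━━━━┠─────────────────────┨   
awingCanvas     ┃+                    ┃   
────────────────┃                     ┃   
                ┃             +       ┃   
                ┃              +      ┃   
....            ┃               +     ┃   
....            ┃               +     ┃   
                ┃                +    ┃   
                ┃                 +   ┃   
                ┃                  ***┃   
                ┃            ****** + ┃   
                ┗━━━━━━━━━━━━━━━━━━━━━┛   
                   ┃.......┃              
                   ┃.......┃              


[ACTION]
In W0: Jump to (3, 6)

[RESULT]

━━━━━━━━━━━━━━━━┠─────────────────────┨   
awingCanvas     ┃+                    ┃   
────────────────┃                     ┃   
                ┃             +       ┃   
                ┃              +      ┃   
....            ┃               +     ┃   
....            ┃               +     ┃   
                ┃                +    ┃   
                ┃                 +   ┃   
                ┃                  ***┃   
                ┃            ****** + ┃   
                ┗━━━━━━━━━━━━━━━━━━━━━┛   
                   ┃.♣.....┃              
                   ┃.......┃              


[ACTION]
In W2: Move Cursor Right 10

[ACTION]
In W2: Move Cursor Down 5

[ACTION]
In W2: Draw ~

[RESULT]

━━━━━━━━━━━━━━━━┠─────────────────────┨   
awingCanvas     ┃                     ┃   
────────────────┃                     ┃   
                ┃             +       ┃   
                ┃              +      ┃   
....            ┃               +     ┃   
....            ┃          ~    +     ┃   
                ┃                +    ┃   
                ┃                 +   ┃   
                ┃                  ***┃   
                ┃            ****** + ┃   
                ┗━━━━━━━━━━━━━━━━━━━━━┛   
                   ┃.♣.....┃              
                   ┃.......┃              


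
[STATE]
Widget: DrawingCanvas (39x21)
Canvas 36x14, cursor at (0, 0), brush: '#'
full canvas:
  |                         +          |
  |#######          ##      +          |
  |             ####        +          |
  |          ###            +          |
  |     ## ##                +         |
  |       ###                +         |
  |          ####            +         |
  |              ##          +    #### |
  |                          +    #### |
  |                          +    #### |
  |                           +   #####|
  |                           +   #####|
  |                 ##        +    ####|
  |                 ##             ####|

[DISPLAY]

+                        +             
#######          ##      +             
             ####        +             
          ###            +             
     ## ##                +            
       ###                +            
          ####            +            
              ##          +    ####    
                          +    ####    
                          +    ####    
                           +   #####   
                           +   #####   
                 ##        +    ####   
                 ##             ####   
                                       
                                       
                                       
                                       
                                       
                                       
                                       


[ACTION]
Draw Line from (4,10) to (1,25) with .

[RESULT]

+                        +             
#######          ##    ...             
             #### .....  +             
          ###.....       +             
     ## ##...             +            
       ###                +            
          ####            +            
              ##          +    ####    
                          +    ####    
                          +    ####    
                           +   #####   
                           +   #####   
                 ##        +    ####   
                 ##             ####   
                                       
                                       
                                       
                                       
                                       
                                       
                                       


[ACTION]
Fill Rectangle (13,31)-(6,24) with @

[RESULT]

+                        +             
#######          ##    ...             
             #### .....  +             
          ###.....       +             
     ## ##...             +            
       ###                +            
          ####          @@@@@@@@       
              ##        @@@@@@@@###    
                        @@@@@@@@###    
                        @@@@@@@@###    
                        @@@@@@@@####   
                        @@@@@@@@####   
                 ##     @@@@@@@@####   
                 ##     @@@@@@@@####   
                                       
                                       
                                       
                                       
                                       
                                       
                                       


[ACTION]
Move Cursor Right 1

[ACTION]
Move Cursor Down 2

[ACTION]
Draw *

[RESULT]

                         +             
#######          ##    ...             
 *           #### .....  +             
          ###.....       +             
     ## ##...             +            
       ###                +            
          ####          @@@@@@@@       
              ##        @@@@@@@@###    
                        @@@@@@@@###    
                        @@@@@@@@###    
                        @@@@@@@@####   
                        @@@@@@@@####   
                 ##     @@@@@@@@####   
                 ##     @@@@@@@@####   
                                       
                                       
                                       
                                       
                                       
                                       
                                       


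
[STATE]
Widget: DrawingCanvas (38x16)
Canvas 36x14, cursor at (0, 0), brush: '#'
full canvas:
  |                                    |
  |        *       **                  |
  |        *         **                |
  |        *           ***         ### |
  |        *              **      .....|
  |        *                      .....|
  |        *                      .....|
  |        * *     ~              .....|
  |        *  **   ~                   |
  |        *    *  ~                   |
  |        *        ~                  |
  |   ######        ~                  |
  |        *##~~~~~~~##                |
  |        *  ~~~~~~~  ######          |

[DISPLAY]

+                                     
        *       **                    
        *         **                  
        *           ***         ###   
        *              **      .....  
        *                      .....  
        *                      .....  
        * *     ~              .....  
        *  **   ~                     
        *    *  ~                     
        *        ~                    
   ######        ~                    
        *##~~~~~~~##                  
        *  ~~~~~~~  ######            
                                      
                                      


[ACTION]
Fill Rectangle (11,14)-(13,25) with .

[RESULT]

+                                     
        *       **                    
        *         **                  
        *           ***         ###   
        *              **      .....  
        *                      .....  
        *                      .....  
        * *     ~              .....  
        *  **   ~                     
        *    *  ~                     
        *        ~                    
   ######     ............            
        *##~~~............            
        *  ~~~............            
                                      
                                      


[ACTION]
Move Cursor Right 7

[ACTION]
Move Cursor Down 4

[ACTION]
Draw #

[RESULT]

                                      
        *       **                    
        *         **                  
        *           ***         ###   
       #*              **      .....  
        *                      .....  
        *                      .....  
        * *     ~              .....  
        *  **   ~                     
        *    *  ~                     
        *        ~                    
   ######     ............            
        *##~~~............            
        *  ~~~............            
                                      
                                      


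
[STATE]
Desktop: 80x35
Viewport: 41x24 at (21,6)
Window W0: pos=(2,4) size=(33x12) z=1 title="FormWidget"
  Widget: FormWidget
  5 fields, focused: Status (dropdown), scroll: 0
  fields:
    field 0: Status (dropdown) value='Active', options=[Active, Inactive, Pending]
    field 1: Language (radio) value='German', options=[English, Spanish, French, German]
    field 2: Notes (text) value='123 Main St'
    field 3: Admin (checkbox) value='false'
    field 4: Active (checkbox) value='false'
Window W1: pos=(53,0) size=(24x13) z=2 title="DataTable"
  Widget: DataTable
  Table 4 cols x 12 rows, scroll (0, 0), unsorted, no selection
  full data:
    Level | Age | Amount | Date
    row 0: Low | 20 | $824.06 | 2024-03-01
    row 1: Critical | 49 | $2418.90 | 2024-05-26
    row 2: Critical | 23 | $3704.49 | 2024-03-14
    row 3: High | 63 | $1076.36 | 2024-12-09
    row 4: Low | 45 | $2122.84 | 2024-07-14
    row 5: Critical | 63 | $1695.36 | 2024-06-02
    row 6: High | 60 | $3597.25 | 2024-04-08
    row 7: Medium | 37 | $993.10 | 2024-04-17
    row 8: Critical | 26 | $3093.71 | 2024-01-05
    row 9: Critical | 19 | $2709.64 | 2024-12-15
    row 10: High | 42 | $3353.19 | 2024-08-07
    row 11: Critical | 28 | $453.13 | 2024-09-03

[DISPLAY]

─────────────┨                  ┃Critical
ive        ▼]┃                  ┃Critical
English  ( ) ┃                  ┃High    
 Main St    ]┃                  ┃Low     
             ┃                  ┃Critical
             ┃                  ┃High    
             ┃                  ┗━━━━━━━━
             ┃                           
             ┃                           
━━━━━━━━━━━━━┛                           
                                         
                                         
                                         
                                         
                                         
                                         
                                         
                                         
                                         
                                         
                                         
                                         
                                         
                                         


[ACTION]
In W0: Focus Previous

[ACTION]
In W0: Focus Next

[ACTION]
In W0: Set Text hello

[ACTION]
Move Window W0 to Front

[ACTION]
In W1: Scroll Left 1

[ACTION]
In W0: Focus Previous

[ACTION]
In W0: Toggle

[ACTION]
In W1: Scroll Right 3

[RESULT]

─────────────┨                  ┃tical│49
ive        ▼]┃                  ┃tical│23
English  ( ) ┃                  ┃h    │63
 Main St    ]┃                  ┃     │45
             ┃                  ┃tical│63
             ┃                  ┃h    │60
             ┃                  ┗━━━━━━━━
             ┃                           
             ┃                           
━━━━━━━━━━━━━┛                           
                                         
                                         
                                         
                                         
                                         
                                         
                                         
                                         
                                         
                                         
                                         
                                         
                                         
                                         


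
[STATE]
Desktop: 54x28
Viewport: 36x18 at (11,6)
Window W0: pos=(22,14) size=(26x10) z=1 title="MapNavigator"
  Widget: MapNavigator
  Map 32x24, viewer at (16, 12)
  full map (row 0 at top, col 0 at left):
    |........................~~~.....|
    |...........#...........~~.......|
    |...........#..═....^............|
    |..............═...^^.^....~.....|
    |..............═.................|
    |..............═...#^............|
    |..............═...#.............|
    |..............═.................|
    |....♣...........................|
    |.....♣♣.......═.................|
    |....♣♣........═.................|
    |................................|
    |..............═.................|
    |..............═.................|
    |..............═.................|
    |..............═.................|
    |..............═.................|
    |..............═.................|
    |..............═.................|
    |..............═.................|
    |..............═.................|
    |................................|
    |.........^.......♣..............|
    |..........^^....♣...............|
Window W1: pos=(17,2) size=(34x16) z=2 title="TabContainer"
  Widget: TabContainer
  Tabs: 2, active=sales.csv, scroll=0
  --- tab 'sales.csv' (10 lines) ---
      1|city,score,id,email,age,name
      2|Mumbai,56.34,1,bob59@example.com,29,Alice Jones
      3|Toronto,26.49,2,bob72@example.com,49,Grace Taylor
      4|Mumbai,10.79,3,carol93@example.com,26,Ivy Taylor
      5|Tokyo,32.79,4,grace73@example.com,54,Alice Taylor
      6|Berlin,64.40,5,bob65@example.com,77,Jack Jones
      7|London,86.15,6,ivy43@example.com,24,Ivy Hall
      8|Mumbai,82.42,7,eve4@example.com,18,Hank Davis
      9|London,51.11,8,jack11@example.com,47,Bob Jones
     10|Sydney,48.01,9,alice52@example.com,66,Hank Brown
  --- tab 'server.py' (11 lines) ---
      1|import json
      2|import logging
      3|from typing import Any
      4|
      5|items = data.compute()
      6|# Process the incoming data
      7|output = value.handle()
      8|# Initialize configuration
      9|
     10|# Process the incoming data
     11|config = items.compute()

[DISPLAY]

      ┃─────────────────────────────
      ┃city,score,id,email,age,name 
      ┃Mumbai,56.34,1,bob59@example.
      ┃Toronto,26.49,2,bob72@example
      ┃Mumbai,10.79,3,carol93@exampl
      ┃Tokyo,32.79,4,grace73@example
      ┃Berlin,64.40,5,bob65@example.
      ┃London,86.15,6,ivy43@example.
      ┃Mumbai,82.42,7,eve4@example.c
      ┃London,51.11,8,jack11@example
      ┃Sydney,48.01,9,alice52@exampl
      ┗━━━━━━━━━━━━━━━━━━━━━━━━━━━━━
           ┃♣♣........═.............
           ┃........................
           ┃..........═.@...........
           ┃..........═.............
           ┃..........═.............
           ┗━━━━━━━━━━━━━━━━━━━━━━━━


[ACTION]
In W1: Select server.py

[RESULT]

      ┃─────────────────────────────
      ┃import json                  
      ┃import logging               
      ┃from typing import Any       
      ┃                             
      ┃items = data.compute()       
      ┃# Process the incoming data  
      ┃output = value.handle()      
      ┃# Initialize configuration   
      ┃                             
      ┃# Process the incoming data  
      ┗━━━━━━━━━━━━━━━━━━━━━━━━━━━━━
           ┃♣♣........═.............
           ┃........................
           ┃..........═.@...........
           ┃..........═.............
           ┃..........═.............
           ┗━━━━━━━━━━━━━━━━━━━━━━━━


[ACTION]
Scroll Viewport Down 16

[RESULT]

      ┃                             
      ┃items = data.compute()       
      ┃# Process the incoming data  
      ┃output = value.handle()      
      ┃# Initialize configuration   
      ┃                             
      ┃# Process the incoming data  
      ┗━━━━━━━━━━━━━━━━━━━━━━━━━━━━━
           ┃♣♣........═.............
           ┃........................
           ┃..........═.@...........
           ┃..........═.............
           ┃..........═.............
           ┗━━━━━━━━━━━━━━━━━━━━━━━━
                                    
                                    
                                    
                                    


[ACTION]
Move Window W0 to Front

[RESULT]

      ┃                             
      ┃items = data.compute()       
      ┃# Process the incoming data  
      ┃output = value.handle()      
      ┃# In┏━━━━━━━━━━━━━━━━━━━━━━━━
      ┃    ┃ MapNavigator           
      ┃# Pr┠────────────────────────
      ┗━━━━┃.♣♣.......═.............
           ┃♣♣........═.............
           ┃........................
           ┃..........═.@...........
           ┃..........═.............
           ┃..........═.............
           ┗━━━━━━━━━━━━━━━━━━━━━━━━
                                    
                                    
                                    
                                    


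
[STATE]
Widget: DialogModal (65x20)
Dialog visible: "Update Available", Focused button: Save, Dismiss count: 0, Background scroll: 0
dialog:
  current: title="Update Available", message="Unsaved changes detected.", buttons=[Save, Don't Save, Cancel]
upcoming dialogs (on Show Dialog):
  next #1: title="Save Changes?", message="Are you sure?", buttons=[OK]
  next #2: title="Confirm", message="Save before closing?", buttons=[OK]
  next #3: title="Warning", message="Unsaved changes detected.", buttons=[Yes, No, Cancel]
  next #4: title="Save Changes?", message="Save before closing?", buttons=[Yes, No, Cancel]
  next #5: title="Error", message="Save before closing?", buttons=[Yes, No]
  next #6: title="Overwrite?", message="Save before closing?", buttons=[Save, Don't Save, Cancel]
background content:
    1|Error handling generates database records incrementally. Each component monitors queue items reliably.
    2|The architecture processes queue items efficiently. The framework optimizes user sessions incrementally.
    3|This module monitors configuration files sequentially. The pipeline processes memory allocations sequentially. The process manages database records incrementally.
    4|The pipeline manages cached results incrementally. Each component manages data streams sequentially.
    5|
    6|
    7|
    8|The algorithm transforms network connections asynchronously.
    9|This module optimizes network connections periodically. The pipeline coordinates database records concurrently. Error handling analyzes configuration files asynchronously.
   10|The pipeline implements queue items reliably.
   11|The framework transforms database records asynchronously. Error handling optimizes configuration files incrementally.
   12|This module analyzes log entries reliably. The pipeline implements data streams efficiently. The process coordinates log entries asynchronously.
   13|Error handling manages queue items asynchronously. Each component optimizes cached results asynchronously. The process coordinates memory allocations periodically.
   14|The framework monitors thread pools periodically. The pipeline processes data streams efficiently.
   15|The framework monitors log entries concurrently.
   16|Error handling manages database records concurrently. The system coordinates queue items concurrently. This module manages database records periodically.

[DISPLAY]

Error handling generates database records incrementally. Each com
The architecture processes queue items efficiently. The framework
This module monitors configuration files sequentially. The pipeli
The pipeline manages cached results incrementally. Each component
                                                                 
                                                                 
                                                                 
The algorithm tr┌──────────────────────────────┐nchronously.     
This module opti│       Update Available       │ically. The pipel
The pipeline imp│  Unsaved changes detected.   │                 
The framework tr│ [Save]  Don't Save   Cancel  │ronously. Error h
This module anal└──────────────────────────────┘ipeline implement
Error handling manages queue items asynchronously. Each component
The framework monitors thread pools periodically. The pipeline pr
The framework monitors log entries concurrently.                 
Error handling manages database records concurrently. The system 
                                                                 
                                                                 
                                                                 
                                                                 


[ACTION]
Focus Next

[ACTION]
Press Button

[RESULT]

Error handling generates database records incrementally. Each com
The architecture processes queue items efficiently. The framework
This module monitors configuration files sequentially. The pipeli
The pipeline manages cached results incrementally. Each component
                                                                 
                                                                 
                                                                 
The algorithm transforms network connections asynchronously.     
This module optimizes network connections periodically. The pipel
The pipeline implements queue items reliably.                    
The framework transforms database records asynchronously. Error h
This module analyzes log entries reliably. The pipeline implement
Error handling manages queue items asynchronously. Each component
The framework monitors thread pools periodically. The pipeline pr
The framework monitors log entries concurrently.                 
Error handling manages database records concurrently. The system 
                                                                 
                                                                 
                                                                 
                                                                 


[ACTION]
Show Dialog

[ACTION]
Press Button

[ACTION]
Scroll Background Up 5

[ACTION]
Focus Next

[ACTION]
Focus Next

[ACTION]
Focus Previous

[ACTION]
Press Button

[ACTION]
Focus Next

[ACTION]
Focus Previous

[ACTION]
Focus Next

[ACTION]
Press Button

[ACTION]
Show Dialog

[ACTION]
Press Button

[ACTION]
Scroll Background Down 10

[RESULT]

The framework transforms database records asynchronously. Error h
This module analyzes log entries reliably. The pipeline implement
Error handling manages queue items asynchronously. Each component
The framework monitors thread pools periodically. The pipeline pr
The framework monitors log entries concurrently.                 
Error handling manages database records concurrently. The system 
                                                                 
                                                                 
                                                                 
                                                                 
                                                                 
                                                                 
                                                                 
                                                                 
                                                                 
                                                                 
                                                                 
                                                                 
                                                                 
                                                                 
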